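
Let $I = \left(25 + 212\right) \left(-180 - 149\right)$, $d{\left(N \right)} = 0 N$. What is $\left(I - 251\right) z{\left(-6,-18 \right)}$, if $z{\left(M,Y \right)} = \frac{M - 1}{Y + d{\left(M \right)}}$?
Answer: $- \frac{273784}{9} \approx -30420.0$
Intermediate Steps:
$d{\left(N \right)} = 0$
$I = -77973$ ($I = 237 \left(-329\right) = -77973$)
$z{\left(M,Y \right)} = \frac{-1 + M}{Y}$ ($z{\left(M,Y \right)} = \frac{M - 1}{Y + 0} = \frac{-1 + M}{Y}$)
$\left(I - 251\right) z{\left(-6,-18 \right)} = \left(-77973 - 251\right) \frac{-1 - 6}{-18} = - 78224 \left(\left(- \frac{1}{18}\right) \left(-7\right)\right) = \left(-78224\right) \frac{7}{18} = - \frac{273784}{9}$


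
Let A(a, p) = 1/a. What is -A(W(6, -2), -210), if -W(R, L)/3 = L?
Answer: -⅙ ≈ -0.16667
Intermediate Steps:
W(R, L) = -3*L
-A(W(6, -2), -210) = -1/((-3*(-2))) = -1/6 = -1*⅙ = -⅙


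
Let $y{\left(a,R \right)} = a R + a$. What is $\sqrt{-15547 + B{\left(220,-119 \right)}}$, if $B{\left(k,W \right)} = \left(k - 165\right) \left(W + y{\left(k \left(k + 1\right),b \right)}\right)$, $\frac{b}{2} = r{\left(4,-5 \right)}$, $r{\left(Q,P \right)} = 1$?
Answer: $36 \sqrt{6173} \approx 2828.5$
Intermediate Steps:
$b = 2$ ($b = 2 \cdot 1 = 2$)
$y{\left(a,R \right)} = a + R a$ ($y{\left(a,R \right)} = R a + a = a + R a$)
$B{\left(k,W \right)} = \left(-165 + k\right) \left(W + 3 k \left(1 + k\right)\right)$ ($B{\left(k,W \right)} = \left(k - 165\right) \left(W + k \left(k + 1\right) \left(1 + 2\right)\right) = \left(-165 + k\right) \left(W + k \left(1 + k\right) 3\right) = \left(-165 + k\right) \left(W + 3 k \left(1 + k\right)\right)$)
$\sqrt{-15547 + B{\left(220,-119 \right)}} = \sqrt{-15547 - \left(115445 - 31944000 + 23812800\right)} = \sqrt{-15547 - -8015755} = \sqrt{-15547 + 8015755} = \sqrt{8000208} = 36 \sqrt{6173}$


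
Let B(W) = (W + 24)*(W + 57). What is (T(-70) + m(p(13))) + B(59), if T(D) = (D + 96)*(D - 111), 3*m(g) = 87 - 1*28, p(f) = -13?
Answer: 14825/3 ≈ 4941.7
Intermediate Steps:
m(g) = 59/3 (m(g) = (87 - 1*28)/3 = (87 - 28)/3 = (1/3)*59 = 59/3)
B(W) = (24 + W)*(57 + W)
T(D) = (-111 + D)*(96 + D) (T(D) = (96 + D)*(-111 + D) = (-111 + D)*(96 + D))
(T(-70) + m(p(13))) + B(59) = ((-10656 + (-70)**2 - 15*(-70)) + 59/3) + (1368 + 59**2 + 81*59) = ((-10656 + 4900 + 1050) + 59/3) + (1368 + 3481 + 4779) = (-4706 + 59/3) + 9628 = -14059/3 + 9628 = 14825/3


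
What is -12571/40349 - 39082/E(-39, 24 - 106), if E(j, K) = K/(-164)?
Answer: -3153851807/40349 ≈ -78164.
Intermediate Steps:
E(j, K) = -K/164 (E(j, K) = K*(-1/164) = -K/164)
-12571/40349 - 39082/E(-39, 24 - 106) = -12571/40349 - 39082*(-164/(24 - 106)) = -12571*1/40349 - 39082/((-1/164*(-82))) = -12571/40349 - 39082/½ = -12571/40349 - 39082*2 = -12571/40349 - 78164 = -3153851807/40349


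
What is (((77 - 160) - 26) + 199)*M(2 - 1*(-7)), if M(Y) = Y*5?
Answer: 4050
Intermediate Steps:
M(Y) = 5*Y
(((77 - 160) - 26) + 199)*M(2 - 1*(-7)) = (((77 - 160) - 26) + 199)*(5*(2 - 1*(-7))) = ((-83 - 26) + 199)*(5*(2 + 7)) = (-109 + 199)*(5*9) = 90*45 = 4050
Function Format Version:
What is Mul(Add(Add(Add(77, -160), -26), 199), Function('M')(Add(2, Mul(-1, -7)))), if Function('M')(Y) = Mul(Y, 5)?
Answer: 4050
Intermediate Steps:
Function('M')(Y) = Mul(5, Y)
Mul(Add(Add(Add(77, -160), -26), 199), Function('M')(Add(2, Mul(-1, -7)))) = Mul(Add(Add(Add(77, -160), -26), 199), Mul(5, Add(2, Mul(-1, -7)))) = Mul(Add(Add(-83, -26), 199), Mul(5, Add(2, 7))) = Mul(Add(-109, 199), Mul(5, 9)) = Mul(90, 45) = 4050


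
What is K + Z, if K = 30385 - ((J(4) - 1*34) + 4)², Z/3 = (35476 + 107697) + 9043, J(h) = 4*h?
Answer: 486837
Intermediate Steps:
Z = 456648 (Z = 3*((35476 + 107697) + 9043) = 3*(143173 + 9043) = 3*152216 = 456648)
K = 30189 (K = 30385 - ((4*4 - 1*34) + 4)² = 30385 - ((16 - 34) + 4)² = 30385 - (-18 + 4)² = 30385 - 1*(-14)² = 30385 - 1*196 = 30385 - 196 = 30189)
K + Z = 30189 + 456648 = 486837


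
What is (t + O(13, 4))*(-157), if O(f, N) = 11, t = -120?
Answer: 17113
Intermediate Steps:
(t + O(13, 4))*(-157) = (-120 + 11)*(-157) = -109*(-157) = 17113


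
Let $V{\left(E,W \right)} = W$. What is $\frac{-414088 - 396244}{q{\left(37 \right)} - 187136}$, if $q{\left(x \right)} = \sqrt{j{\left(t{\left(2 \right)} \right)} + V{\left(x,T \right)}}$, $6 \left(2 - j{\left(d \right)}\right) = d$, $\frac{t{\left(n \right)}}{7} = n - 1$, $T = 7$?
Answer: $\frac{909853734912}{210119294929} + \frac{810332 \sqrt{282}}{210119294929} \approx 4.3302$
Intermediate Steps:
$t{\left(n \right)} = -7 + 7 n$ ($t{\left(n \right)} = 7 \left(n - 1\right) = 7 \left(-1 + n\right) = -7 + 7 n$)
$j{\left(d \right)} = 2 - \frac{d}{6}$
$q{\left(x \right)} = \frac{\sqrt{282}}{6}$ ($q{\left(x \right)} = \sqrt{\left(2 - \frac{-7 + 7 \cdot 2}{6}\right) + 7} = \sqrt{\left(2 - \frac{-7 + 14}{6}\right) + 7} = \sqrt{\left(2 - \frac{7}{6}\right) + 7} = \sqrt{\frac{5}{6} + 7} = \sqrt{\frac{47}{6}} = \frac{\sqrt{282}}{6}$)
$\frac{-414088 - 396244}{q{\left(37 \right)} - 187136} = \frac{-414088 - 396244}{\frac{\sqrt{282}}{6} - 187136} = \frac{-414088 - 396244}{-187136 + \frac{\sqrt{282}}{6}} = - \frac{810332}{-187136 + \frac{\sqrt{282}}{6}}$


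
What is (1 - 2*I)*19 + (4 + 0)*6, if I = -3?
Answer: 157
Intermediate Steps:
(1 - 2*I)*19 + (4 + 0)*6 = (1 - 2*(-3))*19 + (4 + 0)*6 = (1 + 6)*19 + 4*6 = 7*19 + 24 = 133 + 24 = 157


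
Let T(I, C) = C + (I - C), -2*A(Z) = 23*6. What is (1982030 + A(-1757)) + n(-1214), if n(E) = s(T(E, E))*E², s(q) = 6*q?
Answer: -10733148103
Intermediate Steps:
A(Z) = -69 (A(Z) = -23*6/2 = -½*138 = -69)
T(I, C) = I
n(E) = 6*E³ (n(E) = (6*E)*E² = 6*E³)
(1982030 + A(-1757)) + n(-1214) = (1982030 - 69) + 6*(-1214)³ = 1981961 + 6*(-1789188344) = 1981961 - 10735130064 = -10733148103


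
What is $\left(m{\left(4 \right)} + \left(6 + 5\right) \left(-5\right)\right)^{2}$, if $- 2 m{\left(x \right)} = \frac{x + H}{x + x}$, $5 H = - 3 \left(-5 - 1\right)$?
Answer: $\frac{4923961}{1600} \approx 3077.5$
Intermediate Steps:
$H = \frac{18}{5}$ ($H = \frac{\left(-3\right) \left(-5 - 1\right)}{5} = \frac{\left(-3\right) \left(-6\right)}{5} = \frac{1}{5} \cdot 18 = \frac{18}{5} \approx 3.6$)
$m{\left(x \right)} = - \frac{\frac{18}{5} + x}{4 x}$ ($m{\left(x \right)} = - \frac{\left(x + \frac{18}{5}\right) \frac{1}{x + x}}{2} = - \frac{\left(\frac{18}{5} + x\right) \frac{1}{2 x}}{2} = - \frac{\frac{1}{2} \frac{1}{x} \left(\frac{18}{5} + x\right)}{2} = - \frac{\frac{18}{5} + x}{4 x}$)
$\left(m{\left(4 \right)} + \left(6 + 5\right) \left(-5\right)\right)^{2} = \left(\frac{-18 - 20}{20 \cdot 4} + \left(6 + 5\right) \left(-5\right)\right)^{2} = \left(\frac{1}{20} \cdot \frac{1}{4} \left(-18 - 20\right) + 11 \left(-5\right)\right)^{2} = \left(\frac{1}{20} \cdot \frac{1}{4} \left(-38\right) - 55\right)^{2} = \left(- \frac{19}{40} - 55\right)^{2} = \left(- \frac{2219}{40}\right)^{2} = \frac{4923961}{1600}$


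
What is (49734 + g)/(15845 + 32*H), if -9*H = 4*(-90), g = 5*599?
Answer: 52729/17125 ≈ 3.0791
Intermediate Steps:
g = 2995
H = 40 (H = -4*(-90)/9 = -⅑*(-360) = 40)
(49734 + g)/(15845 + 32*H) = (49734 + 2995)/(15845 + 32*40) = 52729/(15845 + 1280) = 52729/17125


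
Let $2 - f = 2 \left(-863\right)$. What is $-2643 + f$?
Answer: $-915$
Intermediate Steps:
$f = 1728$ ($f = 2 - 2 \left(-863\right) = 2 - -1726 = 2 + 1726 = 1728$)
$-2643 + f = -2643 + 1728 = -915$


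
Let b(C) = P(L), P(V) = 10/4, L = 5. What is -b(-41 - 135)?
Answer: -5/2 ≈ -2.5000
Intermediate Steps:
P(V) = 5/2 (P(V) = 10*(1/4) = 5/2)
b(C) = 5/2
-b(-41 - 135) = -1*5/2 = -5/2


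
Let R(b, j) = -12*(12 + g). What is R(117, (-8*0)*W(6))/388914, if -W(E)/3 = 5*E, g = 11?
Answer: -46/64819 ≈ -0.00070967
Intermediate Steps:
W(E) = -15*E
R(b, j) = -276 (R(b, j) = -12*(12 + 11) = -12*23 = -276)
R(117, (-8*0)*W(6))/388914 = -276/388914 = -276*1/388914 = -46/64819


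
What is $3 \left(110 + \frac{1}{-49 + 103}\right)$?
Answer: $\frac{5941}{18} \approx 330.06$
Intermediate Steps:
$3 \left(110 + \frac{1}{-49 + 103}\right) = 3 \left(110 + \frac{1}{54}\right) = 3 \cdot \frac{5941}{54} = \frac{5941}{18}$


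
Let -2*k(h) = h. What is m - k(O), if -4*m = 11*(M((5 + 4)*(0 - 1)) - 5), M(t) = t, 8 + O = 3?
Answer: 36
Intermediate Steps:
O = -5 (O = -8 + 3 = -5)
k(h) = -h/2
m = 77/2 (m = -11*((5 + 4)*(0 - 1) - 5)/4 = -11*(9*(-1) - 5)/4 = -11*(-9 - 5)/4 = -11*(-14)/4 = -¼*(-154) = 77/2 ≈ 38.500)
m - k(O) = 77/2 - (-1)*(-5)/2 = 77/2 - 1*5/2 = 77/2 - 5/2 = 36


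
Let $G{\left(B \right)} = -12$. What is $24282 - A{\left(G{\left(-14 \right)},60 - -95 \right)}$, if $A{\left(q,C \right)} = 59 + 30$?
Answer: $24193$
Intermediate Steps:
$A{\left(q,C \right)} = 89$
$24282 - A{\left(G{\left(-14 \right)},60 - -95 \right)} = 24282 - 89 = 24193$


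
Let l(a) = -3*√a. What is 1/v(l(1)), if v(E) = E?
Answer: -⅓ ≈ -0.33333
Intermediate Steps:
1/v(l(1)) = 1/(-3*√1) = 1/(-3*1) = 1/(-3) = -⅓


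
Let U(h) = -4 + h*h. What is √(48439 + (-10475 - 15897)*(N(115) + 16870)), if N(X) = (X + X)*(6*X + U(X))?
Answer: 13*I*√501910369 ≈ 2.9124e+5*I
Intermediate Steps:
U(h) = -4 + h²
N(X) = 2*X*(-4 + X² + 6*X) (N(X) = (X + X)*(6*X + (-4 + X²)) = (2*X)*(-4 + X² + 6*X) = 2*X*(-4 + X² + 6*X))
√(48439 + (-10475 - 15897)*(N(115) + 16870)) = √(48439 + (-10475 - 15897)*(2*115*(-4 + 115² + 6*115) + 16870)) = √(48439 - 26372*(2*115*(-4 + 13225 + 690) + 16870)) = √(48439 - 26372*(2*115*13911 + 16870)) = √(48439 - 26372*(3199530 + 16870)) = √(48439 - 26372*3216400) = √(48439 - 84822900800) = √(-84822852361) = 13*I*√501910369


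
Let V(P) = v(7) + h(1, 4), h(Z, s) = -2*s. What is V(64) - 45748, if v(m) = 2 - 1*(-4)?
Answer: -45750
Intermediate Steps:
v(m) = 6 (v(m) = 2 + 4 = 6)
V(P) = -2 (V(P) = 6 - 2*4 = 6 - 8 = -2)
V(64) - 45748 = -2 - 45748 = -45750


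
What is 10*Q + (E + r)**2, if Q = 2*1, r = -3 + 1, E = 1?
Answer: 21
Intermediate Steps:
r = -2
Q = 2
10*Q + (E + r)**2 = 10*2 + (1 - 2)**2 = 20 + (-1)**2 = 20 + 1 = 21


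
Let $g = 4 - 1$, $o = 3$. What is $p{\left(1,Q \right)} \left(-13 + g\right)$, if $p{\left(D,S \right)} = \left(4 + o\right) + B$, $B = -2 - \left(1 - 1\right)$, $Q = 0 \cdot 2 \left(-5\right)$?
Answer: $-50$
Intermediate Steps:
$Q = 0$ ($Q = 0 \left(-5\right) = 0$)
$B = -2$ ($B = -2 - \left(1 - 1\right) = -2 - 0 = -2 + 0 = -2$)
$g = 3$ ($g = 4 - 1 = 3$)
$p{\left(D,S \right)} = 5$ ($p{\left(D,S \right)} = \left(4 + 3\right) - 2 = 7 - 2 = 5$)
$p{\left(1,Q \right)} \left(-13 + g\right) = 5 \left(-13 + 3\right) = 5 \left(-10\right) = -50$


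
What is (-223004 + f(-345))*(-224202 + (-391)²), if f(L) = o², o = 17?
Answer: 15884256515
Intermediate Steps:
f(L) = 289 (f(L) = 17² = 289)
(-223004 + f(-345))*(-224202 + (-391)²) = (-223004 + 289)*(-224202 + (-391)²) = -222715*(-224202 + 152881) = -222715*(-71321) = 15884256515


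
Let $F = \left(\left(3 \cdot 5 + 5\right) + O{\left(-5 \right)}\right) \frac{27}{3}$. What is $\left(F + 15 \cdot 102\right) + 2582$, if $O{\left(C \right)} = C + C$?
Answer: $4202$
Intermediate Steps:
$O{\left(C \right)} = 2 C$
$F = 90$ ($F = \left(\left(3 \cdot 5 + 5\right) + 2 \left(-5\right)\right) \frac{27}{3} = \left(\left(15 + 5\right) - 10\right) 27 \cdot \frac{1}{3} = \left(20 - 10\right) 9 = 10 \cdot 9 = 90$)
$\left(F + 15 \cdot 102\right) + 2582 = \left(90 + 15 \cdot 102\right) + 2582 = \left(90 + 1530\right) + 2582 = 1620 + 2582 = 4202$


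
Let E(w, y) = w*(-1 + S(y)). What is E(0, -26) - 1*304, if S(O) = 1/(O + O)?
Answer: -304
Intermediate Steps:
S(O) = 1/(2*O)
E(w, y) = w*(-1 + 1/(2*y))
E(0, -26) - 1*304 = (-1*0 + (½)*0/(-26)) - 1*304 = (0 + (½)*0*(-1/26)) - 304 = (0 + 0) - 304 = 0 - 304 = -304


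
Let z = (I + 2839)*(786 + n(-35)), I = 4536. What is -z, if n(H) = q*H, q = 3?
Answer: -5022375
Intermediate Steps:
n(H) = 3*H
z = 5022375 (z = (4536 + 2839)*(786 + 3*(-35)) = 7375*(786 - 105) = 7375*681 = 5022375)
-z = -1*5022375 = -5022375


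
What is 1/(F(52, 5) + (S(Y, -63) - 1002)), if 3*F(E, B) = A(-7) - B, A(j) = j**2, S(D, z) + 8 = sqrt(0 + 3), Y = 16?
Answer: -8958/8916169 - 9*sqrt(3)/8916169 ≈ -0.0010064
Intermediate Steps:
S(D, z) = -8 + sqrt(3) (S(D, z) = -8 + sqrt(0 + 3) = -8 + sqrt(3))
F(E, B) = 49/3 - B/3 (F(E, B) = ((-7)**2 - B)/3 = (49 - B)/3 = 49/3 - B/3)
1/(F(52, 5) + (S(Y, -63) - 1002)) = 1/((49/3 - 1/3*5) + ((-8 + sqrt(3)) - 1002)) = 1/((49/3 - 5/3) + (-1010 + sqrt(3))) = 1/(44/3 + (-1010 + sqrt(3))) = 1/(-2986/3 + sqrt(3))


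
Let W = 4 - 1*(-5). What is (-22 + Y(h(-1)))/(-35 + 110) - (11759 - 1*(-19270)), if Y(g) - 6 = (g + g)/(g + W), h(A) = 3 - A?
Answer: -1210139/39 ≈ -31029.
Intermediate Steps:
W = 9 (W = 4 + 5 = 9)
Y(g) = 6 + 2*g/(9 + g) (Y(g) = 6 + (g + g)/(g + 9) = 6 + (2*g)/(9 + g) = 6 + 2*g/(9 + g))
(-22 + Y(h(-1)))/(-35 + 110) - (11759 - 1*(-19270)) = (-22 + 2*(27 + 4*(3 - 1*(-1)))/(9 + (3 - 1*(-1))))/(-35 + 110) - (11759 - 1*(-19270)) = (-22 + 2*(27 + 4*(3 + 1))/(9 + (3 + 1)))/75 - (11759 + 19270) = (-22 + 2*(27 + 4*4)/(9 + 4))*(1/75) - 1*31029 = (-22 + 2*(27 + 16)/13)*(1/75) - 31029 = (-22 + 2*(1/13)*43)*(1/75) - 31029 = (-22 + 86/13)*(1/75) - 31029 = -200/13*1/75 - 31029 = -8/39 - 31029 = -1210139/39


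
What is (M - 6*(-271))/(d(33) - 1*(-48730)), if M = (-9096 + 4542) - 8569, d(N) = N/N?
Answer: -11497/48731 ≈ -0.23593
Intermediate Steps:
d(N) = 1
M = -13123 (M = -4554 - 8569 = -13123)
(M - 6*(-271))/(d(33) - 1*(-48730)) = (-13123 - 6*(-271))/(1 - 1*(-48730)) = (-13123 + 1626)/(1 + 48730) = -11497/48731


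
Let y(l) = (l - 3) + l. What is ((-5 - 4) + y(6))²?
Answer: 0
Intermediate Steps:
y(l) = -3 + 2*l (y(l) = (-3 + l) + l = -3 + 2*l)
((-5 - 4) + y(6))² = ((-5 - 4) + (-3 + 2*6))² = (-9 + (-3 + 12))² = (-9 + 9)² = 0² = 0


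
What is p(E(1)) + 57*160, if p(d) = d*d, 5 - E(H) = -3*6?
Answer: 9649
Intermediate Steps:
E(H) = 23 (E(H) = 5 - (-3)*6 = 5 - 1*(-18) = 5 + 18 = 23)
p(d) = d²
p(E(1)) + 57*160 = 23² + 57*160 = 529 + 9120 = 9649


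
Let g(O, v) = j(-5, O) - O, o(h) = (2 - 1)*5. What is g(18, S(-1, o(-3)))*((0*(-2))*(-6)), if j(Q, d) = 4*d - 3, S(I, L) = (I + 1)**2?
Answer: 0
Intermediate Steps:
o(h) = 5 (o(h) = 1*5 = 5)
S(I, L) = (1 + I)**2
j(Q, d) = -3 + 4*d
g(O, v) = -3 + 3*O (g(O, v) = (-3 + 4*O) - O = -3 + 3*O)
g(18, S(-1, o(-3)))*((0*(-2))*(-6)) = (-3 + 3*18)*((0*(-2))*(-6)) = (-3 + 54)*(0*(-6)) = 51*0 = 0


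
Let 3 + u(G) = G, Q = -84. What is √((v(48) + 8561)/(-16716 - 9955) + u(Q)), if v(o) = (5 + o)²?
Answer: 9*I*√767778077/26671 ≈ 9.3502*I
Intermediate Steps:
u(G) = -3 + G
√((v(48) + 8561)/(-16716 - 9955) + u(Q)) = √(((5 + 48)² + 8561)/(-16716 - 9955) + (-3 - 84)) = √((53² + 8561)/(-26671) - 87) = √((2809 + 8561)*(-1/26671) - 87) = √(11370*(-1/26671) - 87) = √(-11370/26671 - 87) = √(-2331747/26671) = 9*I*√767778077/26671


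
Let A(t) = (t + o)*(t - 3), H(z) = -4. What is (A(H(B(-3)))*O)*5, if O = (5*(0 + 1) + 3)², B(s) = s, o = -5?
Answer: 20160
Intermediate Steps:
A(t) = (-5 + t)*(-3 + t) (A(t) = (t - 5)*(t - 3) = (-5 + t)*(-3 + t))
O = 64 (O = (5*1 + 3)² = (5 + 3)² = 8² = 64)
(A(H(B(-3)))*O)*5 = ((15 + (-4)² - 8*(-4))*64)*5 = ((15 + 16 + 32)*64)*5 = (63*64)*5 = 4032*5 = 20160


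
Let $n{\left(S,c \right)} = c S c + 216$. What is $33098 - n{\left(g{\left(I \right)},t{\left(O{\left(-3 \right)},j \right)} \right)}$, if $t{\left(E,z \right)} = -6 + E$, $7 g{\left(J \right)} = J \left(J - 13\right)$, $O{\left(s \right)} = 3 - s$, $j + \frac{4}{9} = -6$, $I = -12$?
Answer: $32882$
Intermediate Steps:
$j = - \frac{58}{9}$ ($j = - \frac{4}{9} - 6 = - \frac{58}{9} \approx -6.4444$)
$g{\left(J \right)} = \frac{J \left(-13 + J\right)}{7}$ ($g{\left(J \right)} = \frac{J \left(J - 13\right)}{7} = \frac{J \left(-13 + J\right)}{7}$)
$n{\left(S,c \right)} = 216 + S c^{2}$ ($n{\left(S,c \right)} = S c c + 216 = S c^{2} + 216 = 216 + S c^{2}$)
$33098 - n{\left(g{\left(I \right)},t{\left(O{\left(-3 \right)},j \right)} \right)} = 33098 - \left(216 + \frac{1}{7} \left(-12\right) \left(-13 - 12\right) \left(-6 + \left(3 - -3\right)\right)^{2}\right) = 33098 - \left(216 + \frac{1}{7} \left(-12\right) \left(-25\right) \left(-6 + \left(3 + 3\right)\right)^{2}\right) = 33098 - \left(216 + \frac{300 \left(-6 + 6\right)^{2}}{7}\right) = 33098 - \left(216 + \frac{300 \cdot 0^{2}}{7}\right) = 33098 - \left(216 + \frac{300}{7} \cdot 0\right) = 33098 - \left(216 + 0\right) = 33098 - 216 = 32882$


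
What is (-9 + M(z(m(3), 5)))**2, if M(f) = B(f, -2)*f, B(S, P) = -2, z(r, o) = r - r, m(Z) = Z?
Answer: 81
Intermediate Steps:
z(r, o) = 0
M(f) = -2*f
(-9 + M(z(m(3), 5)))**2 = (-9 - 2*0)**2 = (-9 + 0)**2 = (-9)**2 = 81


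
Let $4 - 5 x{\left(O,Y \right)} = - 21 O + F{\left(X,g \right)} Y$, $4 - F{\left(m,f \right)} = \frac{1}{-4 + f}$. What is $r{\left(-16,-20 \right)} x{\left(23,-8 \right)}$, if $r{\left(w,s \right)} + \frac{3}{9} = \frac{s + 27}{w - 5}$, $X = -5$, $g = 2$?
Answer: $- \frac{1046}{15} \approx -69.733$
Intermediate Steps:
$r{\left(w,s \right)} = - \frac{1}{3} + \frac{27 + s}{-5 + w}$ ($r{\left(w,s \right)} = - \frac{1}{3} + \frac{s + 27}{w - 5} = - \frac{1}{3} + \frac{27 + s}{-5 + w}$)
$F{\left(m,f \right)} = 4 - \frac{1}{-4 + f}$
$x{\left(O,Y \right)} = \frac{4}{5} - \frac{9 Y}{10} + \frac{21 O}{5}$ ($x{\left(O,Y \right)} = \frac{4}{5} - \frac{- 21 O + \frac{-17 + 4 \cdot 2}{-4 + 2} Y}{5} = \frac{4}{5} - \frac{- 21 O + \frac{-17 + 8}{-2} Y}{5} = \frac{4}{5} - \frac{- 21 O + \left(- \frac{1}{2}\right) \left(-9\right) Y}{5} = \frac{4}{5} - \frac{- 21 O + \frac{9 Y}{2}}{5} = \frac{4}{5} + \left(- \frac{9 Y}{10} + \frac{21 O}{5}\right) = \frac{4}{5} - \frac{9 Y}{10} + \frac{21 O}{5}$)
$r{\left(-16,-20 \right)} x{\left(23,-8 \right)} = \frac{86 - -16 + 3 \left(-20\right)}{3 \left(-5 - 16\right)} \left(\frac{4}{5} - - \frac{36}{5} + \frac{21}{5} \cdot 23\right) = \frac{86 + 16 - 60}{3 \left(-21\right)} \left(\frac{4}{5} + \frac{36}{5} + \frac{483}{5}\right) = \frac{1}{3} \left(- \frac{1}{21}\right) 42 \cdot \frac{523}{5} = \left(- \frac{2}{3}\right) \frac{523}{5} = - \frac{1046}{15}$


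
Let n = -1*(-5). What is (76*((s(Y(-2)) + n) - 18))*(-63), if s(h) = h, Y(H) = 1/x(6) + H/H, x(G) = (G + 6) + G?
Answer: 57190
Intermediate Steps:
x(G) = 6 + 2*G (x(G) = (6 + G) + G = 6 + 2*G)
Y(H) = 19/18 (Y(H) = 1/(6 + 2*6) + H/H = 1/(6 + 12) + 1 = 1/18 + 1 = 19/18)
n = 5
(76*((s(Y(-2)) + n) - 18))*(-63) = (76*((19/18 + 5) - 18))*(-63) = (76*(109/18 - 18))*(-63) = (76*(-215/18))*(-63) = -8170/9*(-63) = 57190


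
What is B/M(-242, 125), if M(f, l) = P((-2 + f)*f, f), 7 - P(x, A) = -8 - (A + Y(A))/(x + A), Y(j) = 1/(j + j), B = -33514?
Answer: -317959651152/142271477 ≈ -2234.9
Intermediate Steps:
Y(j) = 1/(2*j)
P(x, A) = 15 + (A + 1/(2*A))/(A + x) (P(x, A) = 7 - (-8 - (A + 1/(2*A))/(x + A)) = 7 - (-8 - (A + 1/(2*A))/(A + x)) = 7 + (8 + (A + 1/(2*A))/(A + x)) = 15 + (A + 1/(2*A))/(A + x))
M(f, l) = (½ + f*(16*f + 15*f*(-2 + f)))/(f*(f + f*(-2 + f))) (M(f, l) = (½ + f*(15*((-2 + f)*f) + 16*f))/(f*(f + (-2 + f)*f)) = (½ + f*(15*(f*(-2 + f)) + 16*f))/(f*(f + f*(-2 + f))) = (½ + f*(15*f*(-2 + f) + 16*f))/(f*(f + f*(-2 + f))) = (½ + f*(16*f + 15*f*(-2 + f)))/(f*(f + f*(-2 + f))))
B/M(-242, 125) = -33514*117128*(-1 - 242)/(1 + 2*(-242)²*(-14 + 15*(-242))) = -33514*(-28462104/(1 + 2*58564*(-14 - 3630))) = -33514*(-28462104/(1 + 2*58564*(-3644))) = -33514*(-28462104/(1 - 426814432)) = -33514/((½)*(1/58564)*(-1/243)*(-426814431)) = -33514/142271477/9487368 = -33514*9487368/142271477 = -317959651152/142271477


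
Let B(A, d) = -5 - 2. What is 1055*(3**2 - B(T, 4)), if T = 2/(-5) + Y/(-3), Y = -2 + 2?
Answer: 16880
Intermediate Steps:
Y = 0
T = -2/5 (T = 2/(-5) + 0/(-3) = 2*(-1/5) + 0*(-1/3) = -2/5 + 0 = -2/5 ≈ -0.40000)
B(A, d) = -7
1055*(3**2 - B(T, 4)) = 1055*(3**2 - 1*(-7)) = 1055*(9 + 7) = 1055*16 = 16880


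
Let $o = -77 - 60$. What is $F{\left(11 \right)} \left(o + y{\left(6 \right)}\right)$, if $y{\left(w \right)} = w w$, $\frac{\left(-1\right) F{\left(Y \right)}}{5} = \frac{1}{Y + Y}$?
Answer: $\frac{505}{22} \approx 22.955$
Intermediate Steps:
$o = -137$
$F{\left(Y \right)} = - \frac{5}{2 Y}$ ($F{\left(Y \right)} = - \frac{5}{Y + Y} = - \frac{5}{2 Y}$)
$y{\left(w \right)} = w^{2}$
$F{\left(11 \right)} \left(o + y{\left(6 \right)}\right) = - \frac{5}{2 \cdot 11} \left(-137 + 6^{2}\right) = \left(- \frac{5}{2}\right) \frac{1}{11} \left(-137 + 36\right) = \left(- \frac{5}{22}\right) \left(-101\right) = \frac{505}{22}$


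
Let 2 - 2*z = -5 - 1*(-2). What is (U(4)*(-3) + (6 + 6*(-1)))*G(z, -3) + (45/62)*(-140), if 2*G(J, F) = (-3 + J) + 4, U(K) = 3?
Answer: -14553/124 ≈ -117.36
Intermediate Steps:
z = 5/2 (z = 1 - (-5 - 1*(-2))/2 = 1 - (-5 + 2)/2 = 1 - 1/2*(-3) = 1 + 3/2 = 5/2 ≈ 2.5000)
G(J, F) = 1/2 + J/2 (G(J, F) = ((-3 + J) + 4)/2 = (1 + J)/2 = 1/2 + J/2)
(U(4)*(-3) + (6 + 6*(-1)))*G(z, -3) + (45/62)*(-140) = (3*(-3) + (6 + 6*(-1)))*(1/2 + (1/2)*(5/2)) + (45/62)*(-140) = (-9 + (6 - 6))*(1/2 + 5/4) + (45*(1/62))*(-140) = (-9 + 0)*(7/4) + (45/62)*(-140) = -9*7/4 - 3150/31 = -63/4 - 3150/31 = -14553/124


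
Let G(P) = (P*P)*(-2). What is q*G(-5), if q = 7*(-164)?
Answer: 57400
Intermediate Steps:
q = -1148
G(P) = -2*P² (G(P) = P²*(-2) = -2*P²)
q*G(-5) = -(-2296)*(-5)² = -(-2296)*25 = -1148*(-50) = 57400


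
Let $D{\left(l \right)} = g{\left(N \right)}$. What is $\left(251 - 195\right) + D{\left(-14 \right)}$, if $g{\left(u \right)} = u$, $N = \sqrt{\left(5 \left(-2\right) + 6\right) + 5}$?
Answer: $57$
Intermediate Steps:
$N = 1$ ($N = \sqrt{\left(-10 + 6\right) + 5} = \sqrt{-4 + 5} = \sqrt{1} = 1$)
$D{\left(l \right)} = 1$
$\left(251 - 195\right) + D{\left(-14 \right)} = \left(251 - 195\right) + 1 = 56 + 1 = 57$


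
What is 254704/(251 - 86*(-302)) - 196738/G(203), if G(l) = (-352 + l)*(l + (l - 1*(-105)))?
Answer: 24551968430/1996592997 ≈ 12.297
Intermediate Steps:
G(l) = (-352 + l)*(105 + 2*l) (G(l) = (-352 + l)*(l + (l + 105)) = (-352 + l)*(l + (105 + l)) = (-352 + l)*(105 + 2*l))
254704/(251 - 86*(-302)) - 196738/G(203) = 254704/(251 - 86*(-302)) - 196738/(-36960 - 599*203 + 2*203²) = 254704/(251 + 25972) - 196738/(-36960 - 121597 + 2*41209) = 254704/26223 - 196738/(-36960 - 121597 + 82418) = 254704*(1/26223) - 196738/(-76139) = 254704/26223 - 196738*(-1/76139) = 254704/26223 + 196738/76139 = 24551968430/1996592997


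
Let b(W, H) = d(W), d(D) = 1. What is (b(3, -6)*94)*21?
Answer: 1974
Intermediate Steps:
b(W, H) = 1
(b(3, -6)*94)*21 = (1*94)*21 = 94*21 = 1974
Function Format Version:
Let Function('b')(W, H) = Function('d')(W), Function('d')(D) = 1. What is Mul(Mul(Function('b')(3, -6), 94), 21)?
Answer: 1974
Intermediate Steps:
Function('b')(W, H) = 1
Mul(Mul(Function('b')(3, -6), 94), 21) = Mul(Mul(1, 94), 21) = Mul(94, 21) = 1974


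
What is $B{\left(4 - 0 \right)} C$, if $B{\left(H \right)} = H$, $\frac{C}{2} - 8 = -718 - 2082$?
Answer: $-22336$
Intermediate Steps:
$C = -5584$ ($C = 16 + 2 \left(-718 - 2082\right) = 16 + 2 \left(-2800\right) = 16 - 5600 = -5584$)
$B{\left(4 - 0 \right)} C = \left(4 - 0\right) \left(-5584\right) = \left(4 + 0\right) \left(-5584\right) = 4 \left(-5584\right) = -22336$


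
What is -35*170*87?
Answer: -517650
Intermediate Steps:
-35*170*87 = -5950*87 = -517650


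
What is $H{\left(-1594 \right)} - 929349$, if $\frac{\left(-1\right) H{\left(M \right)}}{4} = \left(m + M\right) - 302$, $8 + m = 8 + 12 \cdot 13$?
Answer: $-922389$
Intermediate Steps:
$m = 156$ ($m = -8 + \left(8 + 12 \cdot 13\right) = -8 + \left(8 + 156\right) = -8 + 164 = 156$)
$H{\left(M \right)} = 584 - 4 M$ ($H{\left(M \right)} = - 4 \left(\left(156 + M\right) - 302\right) = - 4 \left(-146 + M\right) = 584 - 4 M$)
$H{\left(-1594 \right)} - 929349 = \left(584 - -6376\right) - 929349 = \left(584 + 6376\right) - 929349 = 6960 - 929349 = -922389$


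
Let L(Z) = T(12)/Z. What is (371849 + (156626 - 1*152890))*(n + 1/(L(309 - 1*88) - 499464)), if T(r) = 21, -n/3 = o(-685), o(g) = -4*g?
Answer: -16227706493340685/5256263 ≈ -3.0873e+9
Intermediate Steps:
n = -8220 (n = -(-12)*(-685) = -3*2740 = -8220)
L(Z) = 21/Z
(371849 + (156626 - 1*152890))*(n + 1/(L(309 - 1*88) - 499464)) = (371849 + (156626 - 1*152890))*(-8220 + 1/(21/(309 - 1*88) - 499464)) = (371849 + (156626 - 152890))*(-8220 + 1/(21/(309 - 88) - 499464)) = (371849 + 3736)*(-8220 + 1/(21/221 - 499464)) = 375585*(-8220 + 1/(21*(1/221) - 499464)) = 375585*(-8220 + 1/(21/221 - 499464)) = 375585*(-8220 + 1/(-110381523/221)) = 375585*(-8220 - 221/110381523) = 375585*(-907336119281/110381523) = -16227706493340685/5256263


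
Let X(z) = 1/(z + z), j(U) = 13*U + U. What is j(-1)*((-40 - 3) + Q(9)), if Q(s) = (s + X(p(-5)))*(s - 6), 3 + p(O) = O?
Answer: 1813/8 ≈ 226.63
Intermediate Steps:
j(U) = 14*U
p(O) = -3 + O
X(z) = 1/(2*z)
Q(s) = (-6 + s)*(-1/16 + s) (Q(s) = (s + 1/(2*(-3 - 5)))*(s - 6) = (s + (1/2)/(-8))*(-6 + s) = (s + (1/2)*(-1/8))*(-6 + s) = (s - 1/16)*(-6 + s) = (-1/16 + s)*(-6 + s) = (-6 + s)*(-1/16 + s))
j(-1)*((-40 - 3) + Q(9)) = (14*(-1))*((-40 - 3) + (3/8 + 9**2 - 97/16*9)) = -14*(-43 + (3/8 + 81 - 873/16)) = -14*(-43 + 429/16) = -14*(-259/16) = 1813/8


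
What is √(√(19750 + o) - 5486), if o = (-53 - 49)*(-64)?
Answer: √(-5486 + √26278) ≈ 72.965*I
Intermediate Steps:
o = 6528 (o = -102*(-64) = 6528)
√(√(19750 + o) - 5486) = √(√(19750 + 6528) - 5486) = √(√26278 - 5486) = √(-5486 + √26278)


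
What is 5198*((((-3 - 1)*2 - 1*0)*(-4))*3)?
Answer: 499008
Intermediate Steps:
5198*((((-3 - 1)*2 - 1*0)*(-4))*3) = 5198*(((-4*2 + 0)*(-4))*3) = 5198*(((-8 + 0)*(-4))*3) = 5198*(-8*(-4)*3) = 5198*(32*3) = 5198*96 = 499008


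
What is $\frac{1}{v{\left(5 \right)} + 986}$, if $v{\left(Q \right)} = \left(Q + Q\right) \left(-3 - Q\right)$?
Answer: $\frac{1}{906} \approx 0.0011038$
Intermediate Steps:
$v{\left(Q \right)} = 2 Q \left(-3 - Q\right)$
$\frac{1}{v{\left(5 \right)} + 986} = \frac{1}{\left(-2\right) 5 \left(3 + 5\right) + 986} = \frac{1}{\left(-2\right) 5 \cdot 8 + 986} = \frac{1}{-80 + 986} = \frac{1}{906}$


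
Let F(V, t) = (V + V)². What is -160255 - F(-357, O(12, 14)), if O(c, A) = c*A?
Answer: -670051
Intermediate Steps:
O(c, A) = A*c
F(V, t) = 4*V² (F(V, t) = (2*V)² = 4*V²)
-160255 - F(-357, O(12, 14)) = -160255 - 4*(-357)² = -160255 - 4*127449 = -160255 - 1*509796 = -160255 - 509796 = -670051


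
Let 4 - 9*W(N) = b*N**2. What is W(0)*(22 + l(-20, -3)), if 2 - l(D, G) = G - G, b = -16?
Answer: 32/3 ≈ 10.667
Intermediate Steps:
l(D, G) = 2 (l(D, G) = 2 - (G - G) = 2 - 1*0 = 2 + 0 = 2)
W(N) = 4/9 + 16*N**2/9 (W(N) = 4/9 - (-16)*N**2/9 = 4/9 + 16*N**2/9)
W(0)*(22 + l(-20, -3)) = (4/9 + (16/9)*0**2)*(22 + 2) = (4/9 + (16/9)*0)*24 = (4/9 + 0)*24 = (4/9)*24 = 32/3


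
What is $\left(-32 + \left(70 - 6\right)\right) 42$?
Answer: $1344$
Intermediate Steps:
$\left(-32 + \left(70 - 6\right)\right) 42 = \left(-32 + 64\right) 42 = 32 \cdot 42 = 1344$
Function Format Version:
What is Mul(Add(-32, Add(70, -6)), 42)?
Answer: 1344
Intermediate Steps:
Mul(Add(-32, Add(70, -6)), 42) = Mul(Add(-32, 64), 42) = Mul(32, 42) = 1344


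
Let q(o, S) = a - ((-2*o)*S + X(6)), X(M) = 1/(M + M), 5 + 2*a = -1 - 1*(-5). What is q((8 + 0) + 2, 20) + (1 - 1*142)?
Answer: 3101/12 ≈ 258.42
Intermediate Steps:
a = -½ (a = -5/2 + (-1 - 1*(-5))/2 = -5/2 + (-1 + 5)/2 = -5/2 + (½)*4 = -5/2 + 2 = -½ ≈ -0.50000)
X(M) = 1/(2*M)
q(o, S) = -7/12 + 2*S*o (q(o, S) = -½ - ((-2*o)*S + (½)/6) = -½ - (-2*S*o + (½)*(⅙)) = -½ - (-2*S*o + 1/12) = -½ - (1/12 - 2*S*o) = -½ + (-1/12 + 2*S*o) = -7/12 + 2*S*o)
q((8 + 0) + 2, 20) + (1 - 1*142) = (-7/12 + 2*20*((8 + 0) + 2)) + (1 - 1*142) = (-7/12 + 2*20*(8 + 2)) + (1 - 142) = (-7/12 + 2*20*10) - 141 = (-7/12 + 400) - 141 = 4793/12 - 141 = 3101/12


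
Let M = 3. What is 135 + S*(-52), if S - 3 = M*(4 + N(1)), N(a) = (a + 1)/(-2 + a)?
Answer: -333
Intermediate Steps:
N(a) = (1 + a)/(-2 + a)
S = 9 (S = 3 + 3*(4 + (1 + 1)/(-2 + 1)) = 3 + 3*(4 + 2/(-1)) = 3 + 3*(4 - 1*2) = 3 + 3*(4 - 2) = 3 + 3*2 = 3 + 6 = 9)
135 + S*(-52) = 135 + 9*(-52) = 135 - 468 = -333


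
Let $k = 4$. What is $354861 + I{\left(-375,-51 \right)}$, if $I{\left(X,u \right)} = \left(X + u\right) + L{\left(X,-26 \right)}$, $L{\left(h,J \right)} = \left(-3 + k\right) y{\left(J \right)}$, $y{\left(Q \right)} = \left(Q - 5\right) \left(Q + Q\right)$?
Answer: $356047$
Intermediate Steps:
$y{\left(Q \right)} = 2 Q \left(-5 + Q\right)$ ($y{\left(Q \right)} = \left(-5 + Q\right) 2 Q = 2 Q \left(-5 + Q\right)$)
$L{\left(h,J \right)} = 2 J \left(-5 + J\right)$ ($L{\left(h,J \right)} = \left(-3 + 4\right) 2 J \left(-5 + J\right) = 1 \cdot 2 J \left(-5 + J\right) = 2 J \left(-5 + J\right)$)
$I{\left(X,u \right)} = 1612 + X + u$ ($I{\left(X,u \right)} = \left(X + u\right) + 2 \left(-26\right) \left(-5 - 26\right) = \left(X + u\right) + 2 \left(-26\right) \left(-31\right) = \left(X + u\right) + 1612 = 1612 + X + u$)
$354861 + I{\left(-375,-51 \right)} = 354861 - -1186 = 354861 + 1186 = 356047$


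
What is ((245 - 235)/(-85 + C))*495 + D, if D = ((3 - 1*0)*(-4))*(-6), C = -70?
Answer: 1242/31 ≈ 40.065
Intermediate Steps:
D = 72 (D = ((3 + 0)*(-4))*(-6) = (3*(-4))*(-6) = -12*(-6) = 72)
((245 - 235)/(-85 + C))*495 + D = ((245 - 235)/(-85 - 70))*495 + 72 = (10/(-155))*495 + 72 = (10*(-1/155))*495 + 72 = -2/31*495 + 72 = -990/31 + 72 = 1242/31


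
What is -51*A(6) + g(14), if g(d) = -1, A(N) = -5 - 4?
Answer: 458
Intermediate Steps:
A(N) = -9
-51*A(6) + g(14) = -51*(-9) - 1 = 459 - 1 = 458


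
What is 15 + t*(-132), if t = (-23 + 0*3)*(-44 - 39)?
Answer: -251973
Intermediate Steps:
t = 1909 (t = (-23 + 0)*(-83) = -23*(-83) = 1909)
15 + t*(-132) = 15 + 1909*(-132) = 15 - 251988 = -251973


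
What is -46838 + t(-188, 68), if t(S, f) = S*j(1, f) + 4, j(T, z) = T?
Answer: -47022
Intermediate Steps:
t(S, f) = 4 + S (t(S, f) = S*1 + 4 = S + 4 = 4 + S)
-46838 + t(-188, 68) = -46838 + (4 - 188) = -46838 - 184 = -47022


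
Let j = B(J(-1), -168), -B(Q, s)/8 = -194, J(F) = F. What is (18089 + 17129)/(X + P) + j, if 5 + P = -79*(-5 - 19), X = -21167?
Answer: 14940567/9638 ≈ 1550.2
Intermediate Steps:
P = 1891 (P = -5 - 79*(-5 - 19) = -5 - 79*(-24) = -5 + 1896 = 1891)
B(Q, s) = 1552 (B(Q, s) = -8*(-194) = 1552)
j = 1552
(18089 + 17129)/(X + P) + j = (18089 + 17129)/(-21167 + 1891) + 1552 = 35218/(-19276) + 1552 = 35218*(-1/19276) + 1552 = -17609/9638 + 1552 = 14940567/9638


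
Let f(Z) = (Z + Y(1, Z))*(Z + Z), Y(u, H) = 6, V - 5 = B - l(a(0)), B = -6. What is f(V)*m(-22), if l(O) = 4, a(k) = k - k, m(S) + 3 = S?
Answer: 250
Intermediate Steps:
m(S) = -3 + S
a(k) = 0
V = -5 (V = 5 + (-6 - 1*4) = 5 + (-6 - 4) = 5 - 10 = -5)
f(Z) = 2*Z*(6 + Z) (f(Z) = (Z + 6)*(Z + Z) = (6 + Z)*(2*Z) = 2*Z*(6 + Z))
f(V)*m(-22) = (2*(-5)*(6 - 5))*(-3 - 22) = (2*(-5)*1)*(-25) = -10*(-25) = 250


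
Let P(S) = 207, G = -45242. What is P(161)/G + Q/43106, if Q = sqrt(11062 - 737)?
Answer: -207/45242 + 5*sqrt(413)/43106 ≈ -0.0022181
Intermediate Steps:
Q = 5*sqrt(413) (Q = sqrt(10325) = 5*sqrt(413) ≈ 101.61)
P(161)/G + Q/43106 = 207/(-45242) + (5*sqrt(413))/43106 = 207*(-1/45242) + (5*sqrt(413))*(1/43106) = -207/45242 + 5*sqrt(413)/43106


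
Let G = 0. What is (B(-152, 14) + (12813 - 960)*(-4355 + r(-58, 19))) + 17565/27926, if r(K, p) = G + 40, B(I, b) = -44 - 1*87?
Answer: -1428298319311/27926 ≈ -5.1146e+7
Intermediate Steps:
B(I, b) = -131 (B(I, b) = -44 - 87 = -131)
r(K, p) = 40 (r(K, p) = 0 + 40 = 40)
(B(-152, 14) + (12813 - 960)*(-4355 + r(-58, 19))) + 17565/27926 = (-131 + (12813 - 960)*(-4355 + 40)) + 17565/27926 = (-131 + 11853*(-4315)) + 17565*(1/27926) = (-131 - 51145695) + 17565/27926 = -51145826 + 17565/27926 = -1428298319311/27926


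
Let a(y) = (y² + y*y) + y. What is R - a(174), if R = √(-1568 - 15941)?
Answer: -60726 + I*√17509 ≈ -60726.0 + 132.32*I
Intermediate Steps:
R = I*√17509 (R = √(-17509) = I*√17509 ≈ 132.32*I)
a(y) = y + 2*y² (a(y) = (y² + y²) + y = 2*y² + y = y + 2*y²)
R - a(174) = I*√17509 - 174*(1 + 2*174) = I*√17509 - 174*(1 + 348) = I*√17509 - 174*349 = I*√17509 - 1*60726 = I*√17509 - 60726 = -60726 + I*√17509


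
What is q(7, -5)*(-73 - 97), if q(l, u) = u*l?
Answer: 5950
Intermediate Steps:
q(l, u) = l*u
q(7, -5)*(-73 - 97) = (7*(-5))*(-73 - 97) = -35*(-170) = 5950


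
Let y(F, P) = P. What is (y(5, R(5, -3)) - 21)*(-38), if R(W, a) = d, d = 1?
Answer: 760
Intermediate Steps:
R(W, a) = 1
(y(5, R(5, -3)) - 21)*(-38) = (1 - 21)*(-38) = -20*(-38) = 760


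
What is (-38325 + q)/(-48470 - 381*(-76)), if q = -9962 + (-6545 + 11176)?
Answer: 21828/9757 ≈ 2.2372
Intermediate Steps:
q = -5331 (q = -9962 + 4631 = -5331)
(-38325 + q)/(-48470 - 381*(-76)) = (-38325 - 5331)/(-48470 - 381*(-76)) = -43656/(-48470 + 28956) = -43656/(-19514) = -43656*(-1/19514) = 21828/9757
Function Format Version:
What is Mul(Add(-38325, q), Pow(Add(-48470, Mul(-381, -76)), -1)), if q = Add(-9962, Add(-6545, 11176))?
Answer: Rational(21828, 9757) ≈ 2.2372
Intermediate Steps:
q = -5331 (q = Add(-9962, 4631) = -5331)
Mul(Add(-38325, q), Pow(Add(-48470, Mul(-381, -76)), -1)) = Mul(Add(-38325, -5331), Pow(Add(-48470, Mul(-381, -76)), -1)) = Mul(-43656, Pow(Add(-48470, 28956), -1)) = Mul(-43656, Pow(-19514, -1)) = Mul(-43656, Rational(-1, 19514)) = Rational(21828, 9757)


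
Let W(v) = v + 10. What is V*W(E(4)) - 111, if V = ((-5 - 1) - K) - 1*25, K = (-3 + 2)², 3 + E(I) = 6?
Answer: -527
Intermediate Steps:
E(I) = 3 (E(I) = -3 + 6 = 3)
K = 1 (K = (-1)² = 1)
W(v) = 10 + v
V = -32 (V = ((-5 - 1) - 1*1) - 1*25 = (-6 - 1) - 25 = -7 - 25 = -32)
V*W(E(4)) - 111 = -32*(10 + 3) - 111 = -32*13 - 111 = -416 - 111 = -527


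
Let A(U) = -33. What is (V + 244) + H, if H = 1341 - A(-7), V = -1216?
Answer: 402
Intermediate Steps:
H = 1374 (H = 1341 - 1*(-33) = 1341 + 33 = 1374)
(V + 244) + H = (-1216 + 244) + 1374 = -972 + 1374 = 402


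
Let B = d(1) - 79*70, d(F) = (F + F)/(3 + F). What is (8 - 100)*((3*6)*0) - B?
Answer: 11059/2 ≈ 5529.5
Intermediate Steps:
d(F) = 2*F/(3 + F) (d(F) = (2*F)/(3 + F) = 2*F/(3 + F))
B = -11059/2 (B = 2*1/(3 + 1) - 79*70 = 2*1/4 - 5530 = 2*1*(¼) - 5530 = ½ - 5530 = -11059/2 ≈ -5529.5)
(8 - 100)*((3*6)*0) - B = (8 - 100)*((3*6)*0) - 1*(-11059/2) = -1656*0 + 11059/2 = -92*0 + 11059/2 = 0 + 11059/2 = 11059/2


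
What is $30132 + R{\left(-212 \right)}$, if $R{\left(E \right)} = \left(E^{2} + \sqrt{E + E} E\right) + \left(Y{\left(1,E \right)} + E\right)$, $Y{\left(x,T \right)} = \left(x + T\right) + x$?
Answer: $74654 - 424 i \sqrt{106} \approx 74654.0 - 4365.3 i$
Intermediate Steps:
$Y{\left(x,T \right)} = T + 2 x$ ($Y{\left(x,T \right)} = \left(T + x\right) + x = T + 2 x$)
$R{\left(E \right)} = 2 + E^{2} + 2 E + \sqrt{2} E^{\frac{3}{2}}$ ($R{\left(E \right)} = \left(E^{2} + \sqrt{E + E} E\right) + \left(\left(E + 2 \cdot 1\right) + E\right) = \left(E^{2} + \sqrt{2 E} E\right) + \left(\left(E + 2\right) + E\right) = \left(E^{2} + \sqrt{2} \sqrt{E} E\right) + \left(\left(2 + E\right) + E\right) = \left(E^{2} + \sqrt{2} E^{\frac{3}{2}}\right) + \left(2 + 2 E\right) = 2 + E^{2} + 2 E + \sqrt{2} E^{\frac{3}{2}}$)
$30132 + R{\left(-212 \right)} = 30132 + \left(2 + \left(-212\right)^{2} + 2 \left(-212\right) + \sqrt{2} \left(-212\right)^{\frac{3}{2}}\right) = 30132 + \left(2 + 44944 - 424 + \sqrt{2} \left(- 424 i \sqrt{53}\right)\right) = 30132 + \left(2 + 44944 - 424 - 424 i \sqrt{106}\right) = 30132 + \left(44522 - 424 i \sqrt{106}\right) = 74654 - 424 i \sqrt{106}$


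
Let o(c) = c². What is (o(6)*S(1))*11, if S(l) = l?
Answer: 396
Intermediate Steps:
(o(6)*S(1))*11 = (6²*1)*11 = (36*1)*11 = 36*11 = 396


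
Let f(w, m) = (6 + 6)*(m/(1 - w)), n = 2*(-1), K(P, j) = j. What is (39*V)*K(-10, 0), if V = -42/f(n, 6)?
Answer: 0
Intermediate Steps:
n = -2
f(w, m) = 12*m/(1 - w) (f(w, m) = 12*(m/(1 - w)) = 12*m/(1 - w))
V = -7/4 (V = -42/((-12*6/(-1 - 2))) = -42/((-12*6/(-3))) = -42/((-12*6*(-⅓))) = -42/24 = -42*1/24 = -7/4 ≈ -1.7500)
(39*V)*K(-10, 0) = (39*(-7/4))*0 = -273/4*0 = 0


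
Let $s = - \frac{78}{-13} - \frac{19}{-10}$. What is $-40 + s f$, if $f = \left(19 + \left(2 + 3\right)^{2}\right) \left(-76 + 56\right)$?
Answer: $-6992$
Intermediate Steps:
$s = \frac{79}{10}$ ($s = \left(-78\right) \left(- \frac{1}{13}\right) - - \frac{19}{10} = 6 + \frac{19}{10} = \frac{79}{10} \approx 7.9$)
$f = -880$ ($f = \left(19 + 5^{2}\right) \left(-20\right) = \left(19 + 25\right) \left(-20\right) = 44 \left(-20\right) = -880$)
$-40 + s f = -40 + \frac{79}{10} \left(-880\right) = -40 - 6952 = -6992$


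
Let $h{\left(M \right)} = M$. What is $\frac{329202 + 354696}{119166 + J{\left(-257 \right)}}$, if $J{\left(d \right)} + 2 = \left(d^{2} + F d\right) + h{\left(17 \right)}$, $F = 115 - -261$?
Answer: $\frac{341949}{44299} \approx 7.7191$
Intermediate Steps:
$F = 376$ ($F = 115 + 261 = 376$)
$J{\left(d \right)} = 15 + d^{2} + 376 d$ ($J{\left(d \right)} = -2 + \left(\left(d^{2} + 376 d\right) + 17\right) = -2 + \left(17 + d^{2} + 376 d\right) = 15 + d^{2} + 376 d$)
$\frac{329202 + 354696}{119166 + J{\left(-257 \right)}} = \frac{329202 + 354696}{119166 + \left(15 + \left(-257\right)^{2} + 376 \left(-257\right)\right)} = \frac{683898}{119166 + \left(15 + 66049 - 96632\right)} = \frac{683898}{119166 - 30568} = \frac{683898}{88598} = 683898 \cdot \frac{1}{88598} = \frac{341949}{44299}$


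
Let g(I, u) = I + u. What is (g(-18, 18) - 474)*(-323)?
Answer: 153102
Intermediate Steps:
(g(-18, 18) - 474)*(-323) = ((-18 + 18) - 474)*(-323) = (0 - 474)*(-323) = -474*(-323) = 153102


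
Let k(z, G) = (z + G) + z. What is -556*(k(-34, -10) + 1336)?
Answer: -699448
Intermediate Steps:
k(z, G) = G + 2*z (k(z, G) = (G + z) + z = G + 2*z)
-556*(k(-34, -10) + 1336) = -556*((-10 + 2*(-34)) + 1336) = -556*((-10 - 68) + 1336) = -556*(-78 + 1336) = -556*1258 = -699448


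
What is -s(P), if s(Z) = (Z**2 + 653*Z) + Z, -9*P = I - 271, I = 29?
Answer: -1482976/81 ≈ -18308.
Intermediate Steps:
P = 242/9 (P = -(29 - 271)/9 = -1/9*(-242) = 242/9 ≈ 26.889)
s(Z) = Z**2 + 654*Z
-s(P) = -242*(654 + 242/9)/9 = -242*6128/(9*9) = -1*1482976/81 = -1482976/81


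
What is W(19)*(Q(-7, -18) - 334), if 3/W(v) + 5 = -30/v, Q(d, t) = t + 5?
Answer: 19779/125 ≈ 158.23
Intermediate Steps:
Q(d, t) = 5 + t
W(v) = 3/(-5 - 30/v)
W(19)*(Q(-7, -18) - 334) = (-3*19/(30 + 5*19))*((5 - 18) - 334) = (-3*19/(30 + 95))*(-13 - 334) = -3*19/125*(-347) = -3*19*1/125*(-347) = -57/125*(-347) = 19779/125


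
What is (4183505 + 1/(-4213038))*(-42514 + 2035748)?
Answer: 17565639264873306613/2106519 ≈ 8.3387e+12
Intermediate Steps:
(4183505 + 1/(-4213038))*(-42514 + 2035748) = (4183505 - 1/4213038)*1993234 = (17625265538189/4213038)*1993234 = 17565639264873306613/2106519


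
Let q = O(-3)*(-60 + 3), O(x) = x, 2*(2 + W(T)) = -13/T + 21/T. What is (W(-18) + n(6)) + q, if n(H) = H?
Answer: 1573/9 ≈ 174.78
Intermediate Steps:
W(T) = -2 + 4/T (W(T) = -2 + (-13/T + 21/T)/2 = -2 + (8/T)/2 = -2 + 4/T)
q = 171 (q = -3*(-60 + 3) = -3*(-57) = 171)
(W(-18) + n(6)) + q = ((-2 + 4/(-18)) + 6) + 171 = ((-2 + 4*(-1/18)) + 6) + 171 = ((-2 - 2/9) + 6) + 171 = (-20/9 + 6) + 171 = 34/9 + 171 = 1573/9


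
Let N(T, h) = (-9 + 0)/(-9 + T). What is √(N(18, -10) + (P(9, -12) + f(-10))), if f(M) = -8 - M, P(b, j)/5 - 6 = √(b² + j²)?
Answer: √106 ≈ 10.296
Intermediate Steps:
N(T, h) = -9/(-9 + T)
P(b, j) = 30 + 5*√(b² + j²)
√(N(18, -10) + (P(9, -12) + f(-10))) = √(-9/(-9 + 18) + ((30 + 5*√(9² + (-12)²)) + (-8 - 1*(-10)))) = √(-9/9 + ((30 + 5*√(81 + 144)) + (-8 + 10))) = √(-9*⅑ + ((30 + 5*√225) + 2)) = √(-1 + ((30 + 5*15) + 2)) = √(-1 + ((30 + 75) + 2)) = √(-1 + (105 + 2)) = √(-1 + 107) = √106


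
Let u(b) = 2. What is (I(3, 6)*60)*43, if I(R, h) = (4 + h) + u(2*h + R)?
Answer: 30960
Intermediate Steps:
I(R, h) = 6 + h (I(R, h) = (4 + h) + 2 = 6 + h)
(I(3, 6)*60)*43 = ((6 + 6)*60)*43 = (12*60)*43 = 720*43 = 30960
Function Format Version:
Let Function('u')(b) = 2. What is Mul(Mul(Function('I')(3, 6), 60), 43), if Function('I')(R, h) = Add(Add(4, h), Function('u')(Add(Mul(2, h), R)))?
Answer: 30960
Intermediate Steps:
Function('I')(R, h) = Add(6, h) (Function('I')(R, h) = Add(Add(4, h), 2) = Add(6, h))
Mul(Mul(Function('I')(3, 6), 60), 43) = Mul(Mul(Add(6, 6), 60), 43) = Mul(Mul(12, 60), 43) = Mul(720, 43) = 30960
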